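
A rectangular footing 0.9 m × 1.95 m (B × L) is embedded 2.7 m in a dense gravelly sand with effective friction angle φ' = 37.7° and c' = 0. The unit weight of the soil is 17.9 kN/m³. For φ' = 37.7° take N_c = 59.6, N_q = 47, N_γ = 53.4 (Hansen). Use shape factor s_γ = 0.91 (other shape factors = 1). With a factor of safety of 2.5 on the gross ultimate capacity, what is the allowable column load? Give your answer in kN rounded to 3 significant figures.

Effective surcharge at the founding depth q = γ·D_f = 17.9 × 2.7 = 48.33 kPa.
q_ult = q·N_q + 0.5·γ·B·N_γ·s_γ
     = 48.33 × 47 + 0.5 × 17.9 × 0.9 × 53.4 × 0.91
     = 2271.5 + 391.42 = 2662.9 kPa.
Gross allowable pressure q_all = 2662.9 / 2.5 = 1065.2 kPa.
Footing area = 1.755 m², so allowable column load = 1065.2 × 1.755 = 1869.4 kN.

P_all ≈ 1870 kN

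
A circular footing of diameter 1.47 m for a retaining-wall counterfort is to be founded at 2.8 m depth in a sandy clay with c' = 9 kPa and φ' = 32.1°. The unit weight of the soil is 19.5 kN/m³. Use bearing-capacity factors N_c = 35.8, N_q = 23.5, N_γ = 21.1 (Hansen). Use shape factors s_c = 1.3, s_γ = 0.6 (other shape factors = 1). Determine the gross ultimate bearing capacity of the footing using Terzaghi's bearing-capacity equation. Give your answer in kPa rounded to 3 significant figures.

q_ult ≈ 1880 kPa

q = γ·D_f = 19.5 × 2.8 = 54.6 kPa.
c·N_c·s_c = 9 × 35.8 × 1.3 = 418.86 kPa
q·N_q = 54.6 × 23.5 = 1283.1 kPa
0.5·γ·B·N_γ·s_γ = 0.5 × 19.5 × 1.47 × 21.1 × 0.6 = 181.45 kPa
q_ult = 418.86 + 1283.1 + 181.45 = 1883.4 kPa.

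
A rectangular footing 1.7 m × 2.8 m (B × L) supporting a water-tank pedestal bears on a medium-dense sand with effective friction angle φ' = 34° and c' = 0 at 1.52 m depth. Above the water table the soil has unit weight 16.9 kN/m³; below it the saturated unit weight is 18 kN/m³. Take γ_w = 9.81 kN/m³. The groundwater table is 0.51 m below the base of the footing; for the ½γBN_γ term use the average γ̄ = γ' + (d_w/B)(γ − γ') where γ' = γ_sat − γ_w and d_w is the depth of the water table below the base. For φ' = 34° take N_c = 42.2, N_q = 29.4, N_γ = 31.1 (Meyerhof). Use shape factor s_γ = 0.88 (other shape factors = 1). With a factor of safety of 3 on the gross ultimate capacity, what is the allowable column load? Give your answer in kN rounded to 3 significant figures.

P_all ≈ 1600 kN

Effective surcharge at the founding depth q = γ·D_f = 16.9 × 1.52 = 25.688 kPa.
With d_w = 0.51 m < B, γ̄ = 8.19 + (0.51/1.7) × (16.9 − 8.19) = 10.803 kN/m³.
q_ult = q·N_q + 0.5·γ·B·N_γ·s_γ
     = 25.688 × 29.4 + 0.5 × 10.803 × 1.7 × 31.1 × 0.88
     = 755.23 + 251.31 = 1006.5 kPa.
Gross allowable pressure q_all = 1006.5 / 3 = 335.51 kPa.
Footing area = 4.76 m², so allowable column load = 335.51 × 4.76 = 1597 kN.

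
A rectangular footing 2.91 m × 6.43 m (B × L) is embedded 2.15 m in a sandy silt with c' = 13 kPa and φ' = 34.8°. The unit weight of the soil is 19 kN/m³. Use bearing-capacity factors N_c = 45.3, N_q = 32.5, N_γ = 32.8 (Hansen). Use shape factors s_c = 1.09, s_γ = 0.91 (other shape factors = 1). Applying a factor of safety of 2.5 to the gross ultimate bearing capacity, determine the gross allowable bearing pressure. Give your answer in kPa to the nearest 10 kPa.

Overburden at base level: q = 19 × 2.15 = 40.85 kPa.
Cohesion term c·N_c·s_c = 13 × 45.3 × 1.09 = 641.9 kPa; surcharge term q·N_q = 40.85 × 32.5 = 1327.6 kPa; self-weight term 0.5·γ·B·N_γ·s_γ = 0.5 × 19 × 2.91 × 32.8 × 0.91 = 825.15 kPa.
q_ult = 641.9 + 1327.6 + 825.15 = 2794.7 kPa.
q_all = q_ult / FS = 2794.7 / 2.5 = 1117.9 kPa.

q_all ≈ 1120 kPa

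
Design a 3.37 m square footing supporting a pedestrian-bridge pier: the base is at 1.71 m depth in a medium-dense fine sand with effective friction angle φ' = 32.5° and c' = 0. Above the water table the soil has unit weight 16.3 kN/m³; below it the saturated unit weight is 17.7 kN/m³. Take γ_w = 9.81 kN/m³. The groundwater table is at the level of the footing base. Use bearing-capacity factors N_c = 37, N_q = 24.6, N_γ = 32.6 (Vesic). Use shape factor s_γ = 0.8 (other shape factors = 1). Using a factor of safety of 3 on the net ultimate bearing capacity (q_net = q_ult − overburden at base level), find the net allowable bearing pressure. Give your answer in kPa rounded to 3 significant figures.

q_all(net) ≈ 335 kPa

Effective surcharge at the founding depth q = γ·D_f = 16.3 × 1.71 = 27.873 kPa.
The water table coincides with the base, so in the self-weight term γ → γ' = 7.89 kN/m³.
q_ult = q·N_q + 0.5·γ·B·N_γ·s_γ
     = 27.873 × 24.6 + 0.5 × 7.89 × 3.37 × 32.6 × 0.8
     = 685.68 + 346.72 = 1032.4 kPa.
q_net = 1032.4 − 27.873 = 1004.5 kPa.
q_all(net) = 1004.5 / 3 = 334.84 kPa.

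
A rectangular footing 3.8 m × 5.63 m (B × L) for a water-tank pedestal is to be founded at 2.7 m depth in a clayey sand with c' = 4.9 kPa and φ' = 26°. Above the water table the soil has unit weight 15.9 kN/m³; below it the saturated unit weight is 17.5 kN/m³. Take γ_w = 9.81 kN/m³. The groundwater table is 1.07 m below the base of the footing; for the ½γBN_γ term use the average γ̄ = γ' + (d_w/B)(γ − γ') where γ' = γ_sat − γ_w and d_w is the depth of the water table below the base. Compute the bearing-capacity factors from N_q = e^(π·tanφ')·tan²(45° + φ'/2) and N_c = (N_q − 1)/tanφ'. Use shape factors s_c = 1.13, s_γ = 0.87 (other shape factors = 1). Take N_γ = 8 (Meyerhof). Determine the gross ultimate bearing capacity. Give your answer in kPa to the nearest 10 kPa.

q_ult ≈ 760 kPa

tan26° = 0.4877, so N_q = e^(π×0.4877)·tan²(58°) = 4.629 × 2.561 = 11.85.
N_c = (11.85 − 1)/tan26° = 22.25.
Effective surcharge at the founding depth q = γ·D_f = 15.9 × 2.7 = 42.93 kPa.
With d_w = 1.07 m < B, γ̄ = 7.69 + (1.07/3.8) × (15.9 − 7.69) = 10.002 kN/m³.
q_ult = c·N_c·s_c + q·N_q + 0.5·γ·B·N_γ·s_γ
     = 4.9 × 22.254 × 1.13 + 42.93 × 11.854 + 0.5 × 10.002 × 3.8 × 8 × 0.87
     = 123.22 + 508.9 + 132.26 = 764.39 kPa.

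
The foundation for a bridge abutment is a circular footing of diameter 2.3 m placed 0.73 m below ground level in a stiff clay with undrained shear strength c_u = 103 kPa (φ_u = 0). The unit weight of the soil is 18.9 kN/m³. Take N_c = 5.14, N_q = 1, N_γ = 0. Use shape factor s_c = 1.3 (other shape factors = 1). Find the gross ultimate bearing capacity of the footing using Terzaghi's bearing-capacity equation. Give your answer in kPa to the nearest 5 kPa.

q_ult ≈ 700 kPa

Overburden at base level: q = 18.9 × 0.73 = 13.797 kPa.
Cohesion term c·N_c·s_c = 103 × 5.14 × 1.3 = 688.25 kPa; surcharge term q·N_q = 13.797 × 1 = 13.797 kPa.
q_ult = 688.25 + 13.797 = 702.04 kPa.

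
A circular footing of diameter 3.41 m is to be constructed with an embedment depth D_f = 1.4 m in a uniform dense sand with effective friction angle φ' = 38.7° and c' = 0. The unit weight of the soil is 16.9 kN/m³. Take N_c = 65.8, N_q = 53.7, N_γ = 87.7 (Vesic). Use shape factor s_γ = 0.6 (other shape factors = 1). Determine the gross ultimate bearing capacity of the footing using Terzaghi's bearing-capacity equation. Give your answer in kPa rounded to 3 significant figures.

q_ult ≈ 2790 kPa

q = γ·D_f = 16.9 × 1.4 = 23.66 kPa.
q·N_q = 23.66 × 53.7 = 1270.5 kPa
0.5·γ·B·N_γ·s_γ = 0.5 × 16.9 × 3.41 × 87.7 × 0.6 = 1516.2 kPa
q_ult = 1270.5 + 1516.2 = 2786.8 kPa.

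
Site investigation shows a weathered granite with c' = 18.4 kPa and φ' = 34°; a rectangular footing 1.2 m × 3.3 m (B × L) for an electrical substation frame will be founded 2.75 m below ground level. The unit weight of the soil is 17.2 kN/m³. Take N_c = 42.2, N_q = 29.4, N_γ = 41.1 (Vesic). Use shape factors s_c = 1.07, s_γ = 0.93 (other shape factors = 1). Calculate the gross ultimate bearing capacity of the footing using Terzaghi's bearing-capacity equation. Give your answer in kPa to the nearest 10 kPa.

q_ult ≈ 2620 kPa

Effective surcharge at the founding depth q = γ·D_f = 17.2 × 2.75 = 47.3 kPa.
q_ult = c·N_c·s_c + q·N_q + 0.5·γ·B·N_γ·s_γ
     = 18.4 × 42.2 × 1.07 + 47.3 × 29.4 + 0.5 × 17.2 × 1.2 × 41.1 × 0.93
     = 830.83 + 1390.6 + 394.46 = 2615.9 kPa.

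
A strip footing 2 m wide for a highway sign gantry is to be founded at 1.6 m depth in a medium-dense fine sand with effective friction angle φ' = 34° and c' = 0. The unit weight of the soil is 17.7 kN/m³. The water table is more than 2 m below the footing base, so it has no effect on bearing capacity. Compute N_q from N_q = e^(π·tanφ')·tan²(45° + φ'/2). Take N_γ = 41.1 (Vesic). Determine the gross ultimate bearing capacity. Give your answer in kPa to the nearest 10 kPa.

q_ult ≈ 1560 kPa

tan34° = 0.6745, so N_q = e^(π×0.6745)·tan²(62°) = 8.323 × 3.537 = 29.44.
q = γ·D_f = 17.7 × 1.6 = 28.32 kPa.
q·N_q = 28.32 × 29.44 = 833.73 kPa
0.5·γ·B·N_γ = 0.5 × 17.7 × 2 × 41.1 = 727.47 kPa
q_ult = 833.73 + 727.47 = 1561.2 kPa.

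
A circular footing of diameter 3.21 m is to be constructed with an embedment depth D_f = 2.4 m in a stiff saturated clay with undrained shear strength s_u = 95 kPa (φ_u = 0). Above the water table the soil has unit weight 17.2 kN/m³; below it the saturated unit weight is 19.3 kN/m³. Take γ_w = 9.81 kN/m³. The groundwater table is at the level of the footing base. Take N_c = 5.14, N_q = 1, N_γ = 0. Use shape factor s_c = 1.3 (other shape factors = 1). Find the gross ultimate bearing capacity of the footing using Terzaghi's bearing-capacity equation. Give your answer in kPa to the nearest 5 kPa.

q_ult ≈ 675 kPa

Overburden at base level: q = 17.2 × 2.4 = 41.28 kPa.
Cohesion term c·N_c·s_c = 95 × 5.14 × 1.3 = 634.79 kPa; surcharge term q·N_q = 41.28 × 1 = 41.28 kPa.
q_ult = 634.79 + 41.28 = 676.07 kPa.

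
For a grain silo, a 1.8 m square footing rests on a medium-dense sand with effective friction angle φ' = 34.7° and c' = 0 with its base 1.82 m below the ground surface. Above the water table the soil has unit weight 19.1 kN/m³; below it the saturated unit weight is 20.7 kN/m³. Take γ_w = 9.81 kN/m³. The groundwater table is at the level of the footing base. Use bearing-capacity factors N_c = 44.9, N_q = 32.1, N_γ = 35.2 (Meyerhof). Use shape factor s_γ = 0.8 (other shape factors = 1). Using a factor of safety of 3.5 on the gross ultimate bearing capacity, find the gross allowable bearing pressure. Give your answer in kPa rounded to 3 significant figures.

Effective surcharge at the founding depth q = γ·D_f = 19.1 × 1.82 = 34.762 kPa.
The water table coincides with the base, so in the self-weight term γ → γ' = 10.89 kN/m³.
q_ult = q·N_q + 0.5·γ·B·N_γ·s_γ
     = 34.762 × 32.1 + 0.5 × 10.89 × 1.8 × 35.2 × 0.8
     = 1115.9 + 276 = 1391.9 kPa.
q_all = 1391.9 / 3.5 = 397.67 kPa.

q_all ≈ 398 kPa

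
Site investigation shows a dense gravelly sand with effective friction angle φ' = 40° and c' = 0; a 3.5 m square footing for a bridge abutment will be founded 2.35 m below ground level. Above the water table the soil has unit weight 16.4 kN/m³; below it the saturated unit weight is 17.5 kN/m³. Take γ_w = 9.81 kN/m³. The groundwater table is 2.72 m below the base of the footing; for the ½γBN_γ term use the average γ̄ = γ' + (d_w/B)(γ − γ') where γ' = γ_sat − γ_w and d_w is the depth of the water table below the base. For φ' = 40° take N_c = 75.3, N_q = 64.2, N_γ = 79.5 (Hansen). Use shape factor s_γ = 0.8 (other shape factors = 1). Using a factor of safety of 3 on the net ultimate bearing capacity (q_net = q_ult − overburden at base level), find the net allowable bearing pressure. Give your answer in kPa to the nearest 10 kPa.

Overburden at base level: q = 16.4 × 2.35 = 38.54 kPa.
The water table is 2.72 m below the base (< B = 3.5 m), so the ½γBN_γ term uses γ̄ = γ' + (d_w/B)(γ − γ') = 7.69 + (2.72/3.5)(16.4 − 7.69) = 14.459 kN/m³.
Surcharge term q·N_q = 38.54 × 64.2 = 2474.3 kPa; self-weight term 0.5·γ·B·N_γ·s_γ = 0.5 × 14.459 × 3.5 × 79.5 × 0.8 = 1609.3 kPa.
q_ult = 2474.3 + 1609.3 = 4083.5 kPa.
q_net = 4083.5 − 38.54 = 4045 kPa.
q_all(net) = 4045 / 3 = 1348.3 kPa.

q_all(net) ≈ 1350 kPa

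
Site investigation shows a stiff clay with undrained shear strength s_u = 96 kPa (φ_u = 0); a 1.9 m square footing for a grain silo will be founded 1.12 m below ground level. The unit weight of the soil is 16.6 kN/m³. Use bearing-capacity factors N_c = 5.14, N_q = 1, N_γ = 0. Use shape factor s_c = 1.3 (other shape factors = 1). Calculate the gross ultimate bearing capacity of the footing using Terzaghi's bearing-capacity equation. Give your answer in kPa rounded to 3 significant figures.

Effective surcharge at the founding depth q = γ·D_f = 16.6 × 1.12 = 18.592 kPa.
q_ult = c·N_c·s_c + q·N_q
     = 96 × 5.14 × 1.3 + 18.592 × 1
     = 641.47 + 18.592 = 660.06 kPa.

q_ult ≈ 660 kPa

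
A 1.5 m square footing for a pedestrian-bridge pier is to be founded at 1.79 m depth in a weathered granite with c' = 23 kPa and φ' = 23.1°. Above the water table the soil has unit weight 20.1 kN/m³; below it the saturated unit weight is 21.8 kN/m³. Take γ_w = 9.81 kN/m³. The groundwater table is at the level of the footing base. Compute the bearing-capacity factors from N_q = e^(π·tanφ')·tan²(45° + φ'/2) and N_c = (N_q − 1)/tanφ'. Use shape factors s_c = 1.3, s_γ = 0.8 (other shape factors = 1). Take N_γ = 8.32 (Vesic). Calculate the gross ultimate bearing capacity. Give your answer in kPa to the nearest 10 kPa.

q_ult ≈ 920 kPa

tan23.1° = 0.4265, so N_q = e^(π×0.4265)·tan²(56.55°) = 3.819 × 2.291 = 8.75.
N_c = (8.75 − 1)/tan23.1° = 18.17.
Overburden at base level: q = 20.1 × 1.79 = 35.979 kPa.
Below the base the soil is submerged, so the ½γBN_γ term uses γ' = 21.8 − 9.81 = 11.99 kN/m³.
Cohesion term c·N_c·s_c = 23 × 18.171 × 1.3 = 543.31 kPa; surcharge term q·N_q = 35.979 × 8.7506 = 314.84 kPa; self-weight term 0.5·γ·B·N_γ·s_γ = 0.5 × 11.99 × 1.5 × 8.32 × 0.8 = 59.854 kPa.
q_ult = 543.31 + 314.84 + 59.854 = 918 kPa.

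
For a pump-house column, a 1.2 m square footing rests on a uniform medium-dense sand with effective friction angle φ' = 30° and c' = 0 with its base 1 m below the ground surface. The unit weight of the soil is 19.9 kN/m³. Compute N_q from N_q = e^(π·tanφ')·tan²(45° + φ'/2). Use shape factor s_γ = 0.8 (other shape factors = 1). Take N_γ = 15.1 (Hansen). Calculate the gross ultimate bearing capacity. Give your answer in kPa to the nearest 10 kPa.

q_ult ≈ 510 kPa

tan30° = 0.5774, so N_q = e^(π×0.5774)·tan²(60°) = 6.134 × 3.0 = 18.4.
Overburden at base level: q = 19.9 × 1 = 19.9 kPa.
Surcharge term q·N_q = 19.9 × 18.401 = 366.18 kPa; self-weight term 0.5·γ·B·N_γ·s_γ = 0.5 × 19.9 × 1.2 × 15.1 × 0.8 = 144.24 kPa.
q_ult = 366.18 + 144.24 = 510.42 kPa.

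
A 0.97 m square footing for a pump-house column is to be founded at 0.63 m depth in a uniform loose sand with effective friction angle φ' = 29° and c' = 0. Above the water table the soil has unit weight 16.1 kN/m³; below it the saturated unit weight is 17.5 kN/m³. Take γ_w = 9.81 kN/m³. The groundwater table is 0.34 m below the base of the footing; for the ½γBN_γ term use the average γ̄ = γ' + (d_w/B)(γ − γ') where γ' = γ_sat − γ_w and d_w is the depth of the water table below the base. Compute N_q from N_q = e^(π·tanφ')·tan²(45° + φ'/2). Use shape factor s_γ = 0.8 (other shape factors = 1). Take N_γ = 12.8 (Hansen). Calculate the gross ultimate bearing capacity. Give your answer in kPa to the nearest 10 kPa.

q_ult ≈ 220 kPa

tan29° = 0.5543, so N_q = e^(π×0.5543)·tan²(59.5°) = 5.705 × 2.882 = 16.44.
Effective surcharge at the founding depth q = γ·D_f = 16.1 × 0.63 = 10.143 kPa.
With d_w = 0.34 m < B, γ̄ = 7.69 + (0.34/0.97) × (16.1 − 7.69) = 10.638 kN/m³.
q_ult = q·N_q + 0.5·γ·B·N_γ·s_γ
     = 10.143 × 16.443 + 0.5 × 10.638 × 0.97 × 12.8 × 0.8
     = 166.78 + 52.832 = 219.62 kPa.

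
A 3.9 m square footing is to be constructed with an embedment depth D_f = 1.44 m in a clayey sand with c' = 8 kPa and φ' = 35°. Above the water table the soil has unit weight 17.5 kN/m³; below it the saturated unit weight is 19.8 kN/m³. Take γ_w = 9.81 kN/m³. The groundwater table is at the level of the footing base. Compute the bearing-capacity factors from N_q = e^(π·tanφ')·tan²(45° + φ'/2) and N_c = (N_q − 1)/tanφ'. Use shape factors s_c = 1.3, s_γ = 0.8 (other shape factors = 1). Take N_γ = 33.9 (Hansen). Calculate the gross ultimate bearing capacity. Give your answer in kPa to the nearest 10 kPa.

tan35° = 0.7002, so N_q = e^(π×0.7002)·tan²(62.5°) = 9.023 × 3.69 = 33.3.
N_c = (33.3 − 1)/tan35° = 46.12.
Overburden at base level: q = 17.5 × 1.44 = 25.2 kPa.
Below the base the soil is submerged, so the ½γBN_γ term uses γ' = 19.8 − 9.81 = 9.99 kN/m³.
Cohesion term c·N_c·s_c = 8 × 46.124 × 1.3 = 479.69 kPa; surcharge term q·N_q = 25.2 × 33.296 = 839.06 kPa; self-weight term 0.5·γ·B·N_γ·s_γ = 0.5 × 9.99 × 3.9 × 33.9 × 0.8 = 528.31 kPa.
q_ult = 479.69 + 839.06 + 528.31 = 1847.1 kPa.

q_ult ≈ 1850 kPa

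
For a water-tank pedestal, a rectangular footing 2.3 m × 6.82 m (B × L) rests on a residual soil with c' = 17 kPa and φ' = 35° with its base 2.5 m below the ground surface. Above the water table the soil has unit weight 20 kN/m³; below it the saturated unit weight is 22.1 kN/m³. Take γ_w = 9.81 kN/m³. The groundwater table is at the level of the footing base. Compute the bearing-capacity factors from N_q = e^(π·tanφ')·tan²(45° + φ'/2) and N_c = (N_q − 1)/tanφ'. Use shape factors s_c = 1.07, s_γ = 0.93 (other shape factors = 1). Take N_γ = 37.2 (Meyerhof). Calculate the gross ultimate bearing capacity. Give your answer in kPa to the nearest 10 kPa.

q_ult ≈ 2990 kPa

tan35° = 0.7002, so N_q = e^(π×0.7002)·tan²(62.5°) = 9.023 × 3.69 = 33.3.
N_c = (33.3 − 1)/tan35° = 46.12.
Overburden at base level: q = 20 × 2.5 = 50 kPa.
Below the base the soil is submerged, so the ½γBN_γ term uses γ' = 22.1 − 9.81 = 12.29 kN/m³.
Cohesion term c·N_c·s_c = 17 × 46.124 × 1.07 = 838.99 kPa; surcharge term q·N_q = 50 × 33.296 = 1664.8 kPa; self-weight term 0.5·γ·B·N_γ·s_γ = 0.5 × 12.29 × 2.3 × 37.2 × 0.93 = 488.96 kPa.
q_ult = 838.99 + 1664.8 + 488.96 = 2992.8 kPa.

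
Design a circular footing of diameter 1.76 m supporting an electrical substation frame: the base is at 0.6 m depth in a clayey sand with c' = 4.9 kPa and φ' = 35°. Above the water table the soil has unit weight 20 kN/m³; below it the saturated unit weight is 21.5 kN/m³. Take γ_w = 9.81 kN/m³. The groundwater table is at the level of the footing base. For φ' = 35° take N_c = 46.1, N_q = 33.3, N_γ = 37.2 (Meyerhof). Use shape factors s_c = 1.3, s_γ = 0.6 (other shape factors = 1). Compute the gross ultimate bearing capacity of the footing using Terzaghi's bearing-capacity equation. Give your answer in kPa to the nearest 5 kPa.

q_ult ≈ 925 kPa

Overburden at base level: q = 20 × 0.6 = 12 kPa.
Below the base the soil is submerged, so the ½γBN_γ term uses γ' = 21.5 − 9.81 = 11.69 kN/m³.
Cohesion term c·N_c·s_c = 4.9 × 46.1 × 1.3 = 293.66 kPa; surcharge term q·N_q = 12 × 33.3 = 399.6 kPa; self-weight term 0.5·γ·B·N_γ·s_γ = 0.5 × 11.69 × 1.76 × 37.2 × 0.6 = 229.61 kPa.
q_ult = 293.66 + 399.6 + 229.61 = 922.87 kPa.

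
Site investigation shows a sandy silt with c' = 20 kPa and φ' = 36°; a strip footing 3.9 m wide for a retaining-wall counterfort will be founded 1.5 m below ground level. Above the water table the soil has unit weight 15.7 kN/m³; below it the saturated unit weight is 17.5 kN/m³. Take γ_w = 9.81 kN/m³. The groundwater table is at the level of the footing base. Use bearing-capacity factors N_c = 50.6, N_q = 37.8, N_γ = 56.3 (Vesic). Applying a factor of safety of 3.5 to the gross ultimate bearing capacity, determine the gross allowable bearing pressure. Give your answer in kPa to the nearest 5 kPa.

q_all ≈ 785 kPa

Overburden at base level: q = 15.7 × 1.5 = 23.55 kPa.
Below the base the soil is submerged, so the ½γBN_γ term uses γ' = 17.5 − 9.81 = 7.69 kN/m³.
Cohesion term c·N_c = 20 × 50.6 = 1012 kPa; surcharge term q·N_q = 23.55 × 37.8 = 890.19 kPa; self-weight term 0.5·γ·B·N_γ = 0.5 × 7.69 × 3.9 × 56.3 = 844.25 kPa.
q_ult = 1012 + 890.19 + 844.25 = 2746.4 kPa.
q_all = q_ult / FS = 2746.4 / 3.5 = 784.7 kPa.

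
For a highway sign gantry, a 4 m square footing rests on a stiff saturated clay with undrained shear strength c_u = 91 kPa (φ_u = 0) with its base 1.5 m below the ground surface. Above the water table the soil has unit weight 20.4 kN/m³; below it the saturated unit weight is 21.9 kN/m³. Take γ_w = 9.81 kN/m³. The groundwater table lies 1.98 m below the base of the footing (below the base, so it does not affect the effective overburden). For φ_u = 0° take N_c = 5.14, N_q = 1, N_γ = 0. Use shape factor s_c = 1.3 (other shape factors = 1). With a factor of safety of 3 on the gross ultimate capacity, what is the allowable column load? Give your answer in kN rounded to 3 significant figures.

q = γ·D_f = 20.4 × 1.5 = 30.6 kPa.
c·N_c·s_c = 91 × 5.14 × 1.3 = 608.06 kPa
q·N_q = 30.6 × 1 = 30.6 kPa
q_ult = 608.06 + 30.6 = 638.66 kPa.
Gross allowable pressure q_all = 638.66 / 3 = 212.89 kPa.
Footing area = 16 m², so allowable column load = 212.89 × 16 = 3406.2 kN.

P_all ≈ 3410 kN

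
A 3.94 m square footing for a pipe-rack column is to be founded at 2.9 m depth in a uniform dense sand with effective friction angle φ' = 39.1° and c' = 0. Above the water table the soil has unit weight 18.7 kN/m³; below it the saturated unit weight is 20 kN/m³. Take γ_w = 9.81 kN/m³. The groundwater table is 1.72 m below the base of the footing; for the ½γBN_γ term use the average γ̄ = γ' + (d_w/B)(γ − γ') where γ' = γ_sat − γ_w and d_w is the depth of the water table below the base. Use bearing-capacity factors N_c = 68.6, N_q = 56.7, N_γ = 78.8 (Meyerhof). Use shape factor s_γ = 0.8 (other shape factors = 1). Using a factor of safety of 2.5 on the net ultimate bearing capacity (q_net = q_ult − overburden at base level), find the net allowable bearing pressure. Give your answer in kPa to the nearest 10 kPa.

Overburden at base level: q = 18.7 × 2.9 = 54.23 kPa.
The water table is 1.72 m below the base (< B = 3.94 m), so the ½γBN_γ term uses γ̄ = γ' + (d_w/B)(γ − γ') = 10.19 + (1.72/3.94)(18.7 − 10.19) = 13.905 kN/m³.
Surcharge term q·N_q = 54.23 × 56.7 = 3074.8 kPa; self-weight term 0.5·γ·B·N_γ·s_γ = 0.5 × 13.905 × 3.94 × 78.8 × 0.8 = 1726.8 kPa.
q_ult = 3074.8 + 1726.8 = 4801.7 kPa.
q_net = 4801.7 − 54.23 = 4747.5 kPa.
q_all(net) = 4747.5 / 2.5 = 1899 kPa.

q_all(net) ≈ 1900 kPa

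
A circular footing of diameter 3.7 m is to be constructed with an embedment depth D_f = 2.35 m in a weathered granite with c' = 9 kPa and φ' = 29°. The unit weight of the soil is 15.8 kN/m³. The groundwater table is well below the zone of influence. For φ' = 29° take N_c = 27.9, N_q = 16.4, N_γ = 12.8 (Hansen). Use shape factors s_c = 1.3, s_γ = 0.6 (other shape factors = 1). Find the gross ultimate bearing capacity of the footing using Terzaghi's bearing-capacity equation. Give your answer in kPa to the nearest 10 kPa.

q_ult ≈ 1160 kPa

Overburden at base level: q = 15.8 × 2.35 = 37.13 kPa.
Cohesion term c·N_c·s_c = 9 × 27.9 × 1.3 = 326.43 kPa; surcharge term q·N_q = 37.13 × 16.4 = 608.93 kPa; self-weight term 0.5·γ·B·N_γ·s_γ = 0.5 × 15.8 × 3.7 × 12.8 × 0.6 = 224.49 kPa.
q_ult = 326.43 + 608.93 + 224.49 = 1159.8 kPa.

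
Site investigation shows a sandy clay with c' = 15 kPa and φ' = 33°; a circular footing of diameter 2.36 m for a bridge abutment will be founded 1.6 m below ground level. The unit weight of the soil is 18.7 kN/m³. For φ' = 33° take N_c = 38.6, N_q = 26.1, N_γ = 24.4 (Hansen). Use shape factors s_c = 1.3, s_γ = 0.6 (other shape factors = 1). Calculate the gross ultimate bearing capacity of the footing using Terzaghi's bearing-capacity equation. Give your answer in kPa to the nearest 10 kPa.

q_ult ≈ 1860 kPa

q = γ·D_f = 18.7 × 1.6 = 29.92 kPa.
c·N_c·s_c = 15 × 38.6 × 1.3 = 752.7 kPa
q·N_q = 29.92 × 26.1 = 780.91 kPa
0.5·γ·B·N_γ·s_γ = 0.5 × 18.7 × 2.36 × 24.4 × 0.6 = 323.05 kPa
q_ult = 752.7 + 780.91 + 323.05 = 1856.7 kPa.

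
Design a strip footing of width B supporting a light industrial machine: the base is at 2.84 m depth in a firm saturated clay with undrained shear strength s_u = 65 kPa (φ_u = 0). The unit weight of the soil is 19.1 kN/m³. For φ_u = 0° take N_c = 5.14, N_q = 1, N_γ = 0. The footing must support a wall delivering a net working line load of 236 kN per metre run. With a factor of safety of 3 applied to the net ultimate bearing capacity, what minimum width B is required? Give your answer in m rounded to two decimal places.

B = 2.12 m

Overburden at base level: q = 19.1 × 2.84 = 54.244 kPa.
Cohesion term c·N_c = 65 × 5.14 = 334.1 kPa; surcharge term q·N_q = 54.244 × 1 = 54.244 kPa.
q_ult = 334.1 + 54.244 = 388.34 kPa.
For φ = 0 the ½γBN_γ term vanishes, so q_ult is independent of B. q_net = 388.34 − 54.244 = 334.1 kPa; q_all(net) = 334.1/3 = 111.37 kPa.
Required width B = w / q_all(net) = 236 / 111.37 = 2.119 m.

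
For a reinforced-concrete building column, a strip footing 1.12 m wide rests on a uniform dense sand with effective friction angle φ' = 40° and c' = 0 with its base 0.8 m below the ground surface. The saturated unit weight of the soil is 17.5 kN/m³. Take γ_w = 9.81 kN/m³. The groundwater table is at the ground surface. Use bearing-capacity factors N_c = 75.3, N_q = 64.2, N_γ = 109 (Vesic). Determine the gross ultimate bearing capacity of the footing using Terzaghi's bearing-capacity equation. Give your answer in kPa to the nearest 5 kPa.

Water table at ground surface, so effective unit weight γ' = 17.5 − 9.81 = 7.69 kN/m³ is used throughout; overburden q = 7.69 × 0.8 = 6.152 kPa; the same γ' applies in the ½γBN_γ term.
Surcharge term q·N_q = 6.152 × 64.2 = 394.96 kPa; self-weight term 0.5·γ·B·N_γ = 0.5 × 7.69 × 1.12 × 109 = 469.4 kPa.
q_ult = 394.96 + 469.4 = 864.36 kPa.

q_ult ≈ 865 kPa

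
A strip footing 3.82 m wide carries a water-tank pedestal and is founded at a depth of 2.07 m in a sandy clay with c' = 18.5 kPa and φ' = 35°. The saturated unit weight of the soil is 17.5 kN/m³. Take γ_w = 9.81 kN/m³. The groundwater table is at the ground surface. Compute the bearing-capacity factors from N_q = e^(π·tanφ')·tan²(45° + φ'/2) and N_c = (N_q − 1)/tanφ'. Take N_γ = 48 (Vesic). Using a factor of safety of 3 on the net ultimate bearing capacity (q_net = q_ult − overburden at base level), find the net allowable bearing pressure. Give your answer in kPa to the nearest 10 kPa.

N_q = e^(π·tan35°)·tan²(62.5°) = 33.3; N_c = (N_q − 1)/tanφ' = 46.12.
Water table at ground surface, so effective unit weight γ' = 17.5 − 9.81 = 7.69 kN/m³ is used throughout; overburden q = 7.69 × 2.07 = 15.918 kPa; the same γ' applies in the ½γBN_γ term.
Cohesion term c·N_c = 18.5 × 46.124 = 853.29 kPa; surcharge term q·N_q = 15.918 × 33.296 = 530.02 kPa; self-weight term 0.5·γ·B·N_γ = 0.5 × 7.69 × 3.82 × 48 = 705.02 kPa.
q_ult = 853.29 + 530.02 + 705.02 = 2088.3 kPa.
q_net = 2088.3 − 15.918 = 2072.4 kPa.
q_all(net) = 2072.4 / 3 = 690.8 kPa.

q_all(net) ≈ 690 kPa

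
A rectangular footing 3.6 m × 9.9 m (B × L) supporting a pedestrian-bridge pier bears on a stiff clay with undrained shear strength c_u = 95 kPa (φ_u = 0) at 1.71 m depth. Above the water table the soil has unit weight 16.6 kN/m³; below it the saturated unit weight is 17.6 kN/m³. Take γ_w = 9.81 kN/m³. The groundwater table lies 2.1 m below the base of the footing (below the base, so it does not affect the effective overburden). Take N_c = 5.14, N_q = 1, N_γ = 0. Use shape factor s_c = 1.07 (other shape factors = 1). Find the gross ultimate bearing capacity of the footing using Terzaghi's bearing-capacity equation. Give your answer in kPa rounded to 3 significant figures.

q_ult ≈ 551 kPa

Effective surcharge at the founding depth q = γ·D_f = 16.6 × 1.71 = 28.386 kPa.
q_ult = c·N_c·s_c + q·N_q
     = 95 × 5.14 × 1.07 + 28.386 × 1
     = 522.48 + 28.386 = 550.87 kPa.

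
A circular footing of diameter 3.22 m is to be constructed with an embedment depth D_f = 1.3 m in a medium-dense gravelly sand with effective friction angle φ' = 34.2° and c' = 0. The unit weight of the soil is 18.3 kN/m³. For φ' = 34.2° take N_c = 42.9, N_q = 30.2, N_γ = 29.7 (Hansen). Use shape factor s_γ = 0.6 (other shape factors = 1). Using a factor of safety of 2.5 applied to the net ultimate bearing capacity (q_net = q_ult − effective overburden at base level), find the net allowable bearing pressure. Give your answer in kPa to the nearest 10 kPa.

q = γ·D_f = 18.3 × 1.3 = 23.79 kPa.
q·N_q = 23.79 × 30.2 = 718.46 kPa
0.5·γ·B·N_γ·s_γ = 0.5 × 18.3 × 3.22 × 29.7 × 0.6 = 525.03 kPa
q_ult = 718.46 + 525.03 = 1243.5 kPa.
Net ultimate: q_net = 1243.5 − 23.79 = 1219.7 kPa.
q_all(net) = 1219.7 / 2.5 = 487.88 kPa.

q_all(net) ≈ 490 kPa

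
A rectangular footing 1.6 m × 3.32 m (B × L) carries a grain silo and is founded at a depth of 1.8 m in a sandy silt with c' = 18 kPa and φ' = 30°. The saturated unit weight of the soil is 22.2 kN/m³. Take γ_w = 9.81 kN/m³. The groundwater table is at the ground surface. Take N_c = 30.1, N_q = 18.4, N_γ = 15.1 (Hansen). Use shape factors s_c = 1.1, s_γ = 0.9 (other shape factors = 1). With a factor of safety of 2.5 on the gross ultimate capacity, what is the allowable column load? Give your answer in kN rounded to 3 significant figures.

With the water table at the surface the whole profile is submerged: γ' = 22.2 − 9.81 = 12.39 kN/m³, so q = γ'·D_f = 22.302 kPa; the same γ' applies in the ½γBN_γ term.
q_ult = c·N_c·s_c + q·N_q + 0.5·γ·B·N_γ·s_γ
     = 18 × 30.1 × 1.1 + 22.302 × 18.4 + 0.5 × 12.39 × 1.6 × 15.1 × 0.9
     = 595.98 + 410.36 + 134.7 = 1141 kPa.
Gross allowable pressure q_all = 1141 / 2.5 = 456.42 kPa.
Footing area = 5.312 m², so allowable column load = 456.42 × 5.312 = 2424.5 kN.

P_all ≈ 2420 kN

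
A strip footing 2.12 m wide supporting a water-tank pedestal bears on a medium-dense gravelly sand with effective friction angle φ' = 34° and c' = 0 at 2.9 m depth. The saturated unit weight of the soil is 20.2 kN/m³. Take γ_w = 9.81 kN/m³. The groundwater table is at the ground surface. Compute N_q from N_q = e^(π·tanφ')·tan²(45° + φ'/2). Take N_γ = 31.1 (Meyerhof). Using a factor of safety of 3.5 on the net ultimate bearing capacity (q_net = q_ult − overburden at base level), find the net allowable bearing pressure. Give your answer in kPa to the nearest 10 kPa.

N_q = e^(π·tan34°)·tan²(62°) = 29.44.
With the water table at the surface the whole profile is submerged: γ' = 20.2 − 9.81 = 10.39 kN/m³, so q = γ'·D_f = 30.131 kPa; the same γ' applies in the ½γBN_γ term.
q_ult = q·N_q + 0.5·γ·B·N_γ
     = 30.131 × 29.44 + 0.5 × 10.39 × 2.12 × 31.1
     = 887.05 + 342.52 = 1229.6 kPa.
q_net = 1229.6 − 30.131 = 1199.4 kPa.
q_all(net) = 1199.4 / 3.5 = 342.7 kPa.

q_all(net) ≈ 340 kPa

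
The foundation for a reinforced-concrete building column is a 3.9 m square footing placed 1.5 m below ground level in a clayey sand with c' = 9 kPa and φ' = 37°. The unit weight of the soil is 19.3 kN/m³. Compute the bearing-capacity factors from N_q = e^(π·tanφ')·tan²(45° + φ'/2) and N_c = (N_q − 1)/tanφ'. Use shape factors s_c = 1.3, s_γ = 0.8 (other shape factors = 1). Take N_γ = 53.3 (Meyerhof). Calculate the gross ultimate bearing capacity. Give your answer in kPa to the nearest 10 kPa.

tan37° = 0.7536, so N_q = e^(π×0.7536)·tan²(63.5°) = 10.669 × 4.023 = 42.92.
N_c = (42.92 − 1)/tan37° = 55.63.
Effective surcharge at the founding depth q = γ·D_f = 19.3 × 1.5 = 28.95 kPa.
q_ult = c·N_c·s_c + q·N_q + 0.5·γ·B·N_γ·s_γ
     = 9 × 55.63 × 1.3 + 28.95 × 42.92 + 0.5 × 19.3 × 3.9 × 53.3 × 0.8
     = 650.87 + 1242.5 + 1604.8 = 3498.2 kPa.

q_ult ≈ 3500 kPa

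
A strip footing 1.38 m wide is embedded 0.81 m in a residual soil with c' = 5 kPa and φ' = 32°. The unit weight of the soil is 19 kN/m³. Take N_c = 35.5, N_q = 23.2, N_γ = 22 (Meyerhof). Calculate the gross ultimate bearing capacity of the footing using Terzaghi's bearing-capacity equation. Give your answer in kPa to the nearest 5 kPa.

q_ult ≈ 825 kPa

q = γ·D_f = 19 × 0.81 = 15.39 kPa.
c·N_c = 5 × 35.5 = 177.5 kPa
q·N_q = 15.39 × 23.2 = 357.05 kPa
0.5·γ·B·N_γ = 0.5 × 19 × 1.38 × 22 = 288.42 kPa
q_ult = 177.5 + 357.05 + 288.42 = 822.97 kPa.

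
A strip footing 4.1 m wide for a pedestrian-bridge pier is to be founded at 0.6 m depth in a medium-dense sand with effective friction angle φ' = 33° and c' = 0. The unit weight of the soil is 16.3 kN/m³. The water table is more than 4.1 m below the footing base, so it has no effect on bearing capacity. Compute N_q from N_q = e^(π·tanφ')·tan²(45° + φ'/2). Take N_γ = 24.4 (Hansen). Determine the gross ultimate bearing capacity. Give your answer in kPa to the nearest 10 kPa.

tan33° = 0.6494, so N_q = e^(π×0.6494)·tan²(61.5°) = 7.692 × 3.392 = 26.09.
q = γ·D_f = 16.3 × 0.6 = 9.78 kPa.
q·N_q = 9.78 × 26.092 = 255.18 kPa
0.5·γ·B·N_γ = 0.5 × 16.3 × 4.1 × 24.4 = 815.33 kPa
q_ult = 255.18 + 815.33 = 1070.5 kPa.

q_ult ≈ 1070 kPa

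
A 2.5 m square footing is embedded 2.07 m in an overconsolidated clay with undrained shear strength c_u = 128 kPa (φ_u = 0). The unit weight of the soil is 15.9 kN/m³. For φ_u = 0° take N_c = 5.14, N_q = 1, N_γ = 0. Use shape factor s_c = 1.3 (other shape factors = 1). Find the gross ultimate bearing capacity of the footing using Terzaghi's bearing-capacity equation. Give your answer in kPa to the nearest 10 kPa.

Overburden at base level: q = 15.9 × 2.07 = 32.913 kPa.
Cohesion term c·N_c·s_c = 128 × 5.14 × 1.3 = 855.3 kPa; surcharge term q·N_q = 32.913 × 1 = 32.913 kPa.
q_ult = 855.3 + 32.913 = 888.21 kPa.

q_ult ≈ 890 kPa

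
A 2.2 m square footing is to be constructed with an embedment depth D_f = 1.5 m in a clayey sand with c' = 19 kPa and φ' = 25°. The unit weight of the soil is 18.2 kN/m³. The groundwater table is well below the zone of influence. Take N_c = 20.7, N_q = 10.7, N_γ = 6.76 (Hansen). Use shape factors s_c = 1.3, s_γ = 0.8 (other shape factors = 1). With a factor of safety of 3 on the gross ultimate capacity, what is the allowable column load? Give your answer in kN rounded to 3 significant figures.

Overburden at base level: q = 18.2 × 1.5 = 27.3 kPa.
Cohesion term c·N_c·s_c = 19 × 20.7 × 1.3 = 511.29 kPa; surcharge term q·N_q = 27.3 × 10.7 = 292.11 kPa; self-weight term 0.5·γ·B·N_γ·s_γ = 0.5 × 18.2 × 2.2 × 6.76 × 0.8 = 108.27 kPa.
q_ult = 511.29 + 292.11 + 108.27 = 911.67 kPa.
Gross allowable pressure q_all = 911.67 / 3 = 303.89 kPa.
Footing area = 4.84 m², so allowable column load = 303.89 × 4.84 = 1470.8 kN.

P_all ≈ 1470 kN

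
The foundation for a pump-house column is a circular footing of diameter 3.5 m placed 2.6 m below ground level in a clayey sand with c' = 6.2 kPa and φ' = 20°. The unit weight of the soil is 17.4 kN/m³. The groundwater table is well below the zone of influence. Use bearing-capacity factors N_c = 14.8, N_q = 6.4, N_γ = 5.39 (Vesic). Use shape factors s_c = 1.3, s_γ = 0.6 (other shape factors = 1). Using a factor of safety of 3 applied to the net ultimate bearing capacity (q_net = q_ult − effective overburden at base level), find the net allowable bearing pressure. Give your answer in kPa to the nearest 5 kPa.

Overburden at base level: q = 17.4 × 2.6 = 45.24 kPa.
Cohesion term c·N_c·s_c = 6.2 × 14.8 × 1.3 = 119.29 kPa; surcharge term q·N_q = 45.24 × 6.4 = 289.54 kPa; self-weight term 0.5·γ·B·N_γ·s_γ = 0.5 × 17.4 × 3.5 × 5.39 × 0.6 = 98.475 kPa.
q_ult = 119.29 + 289.54 + 98.475 = 507.3 kPa.
Net ultimate: q_net = 507.3 − 45.24 = 462.06 kPa.
q_all(net) = 462.06 / 3 = 154.02 kPa.

q_all(net) ≈ 155 kPa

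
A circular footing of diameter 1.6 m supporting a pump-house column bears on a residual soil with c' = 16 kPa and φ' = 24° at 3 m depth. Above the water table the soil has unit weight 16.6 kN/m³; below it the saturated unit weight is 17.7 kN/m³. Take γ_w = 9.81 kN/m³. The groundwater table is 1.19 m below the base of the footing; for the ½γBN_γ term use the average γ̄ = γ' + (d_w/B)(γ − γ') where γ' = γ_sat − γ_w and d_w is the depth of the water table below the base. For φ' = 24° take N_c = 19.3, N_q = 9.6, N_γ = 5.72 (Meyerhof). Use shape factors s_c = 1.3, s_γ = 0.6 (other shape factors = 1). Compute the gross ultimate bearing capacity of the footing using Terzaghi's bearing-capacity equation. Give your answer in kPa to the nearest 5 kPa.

q_ult ≈ 920 kPa

Effective surcharge at the founding depth q = γ·D_f = 16.6 × 3 = 49.8 kPa.
With d_w = 1.19 m < B, γ̄ = 7.89 + (1.19/1.6) × (16.6 − 7.89) = 14.368 kN/m³.
q_ult = c·N_c·s_c + q·N_q + 0.5·γ·B·N_γ·s_γ
     = 16 × 19.3 × 1.3 + 49.8 × 9.6 + 0.5 × 14.368 × 1.6 × 5.72 × 0.6
     = 401.44 + 478.08 + 39.449 = 918.97 kPa.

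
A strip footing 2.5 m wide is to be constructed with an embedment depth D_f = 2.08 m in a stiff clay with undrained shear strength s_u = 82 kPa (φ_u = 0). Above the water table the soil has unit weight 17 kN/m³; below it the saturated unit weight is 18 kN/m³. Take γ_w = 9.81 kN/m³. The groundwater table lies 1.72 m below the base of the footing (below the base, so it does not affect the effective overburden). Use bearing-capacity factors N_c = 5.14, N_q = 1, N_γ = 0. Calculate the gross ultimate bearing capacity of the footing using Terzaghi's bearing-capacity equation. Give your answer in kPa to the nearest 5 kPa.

q_ult ≈ 455 kPa

q = γ·D_f = 17 × 2.08 = 35.36 kPa.
c·N_c = 82 × 5.14 = 421.48 kPa
q·N_q = 35.36 × 1 = 35.36 kPa
q_ult = 421.48 + 35.36 = 456.84 kPa.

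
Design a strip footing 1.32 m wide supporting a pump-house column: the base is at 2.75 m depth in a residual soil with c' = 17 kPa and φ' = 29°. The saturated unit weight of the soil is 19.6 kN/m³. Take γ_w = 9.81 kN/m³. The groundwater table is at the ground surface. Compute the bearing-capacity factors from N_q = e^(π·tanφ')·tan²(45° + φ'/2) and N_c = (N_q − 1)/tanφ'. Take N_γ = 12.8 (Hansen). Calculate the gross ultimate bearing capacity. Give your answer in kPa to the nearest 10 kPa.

q_ult ≈ 1000 kPa

tan29° = 0.5543, so N_q = e^(π×0.5543)·tan²(59.5°) = 5.705 × 2.882 = 16.44.
N_c = (16.44 − 1)/tan29° = 27.86.
With the water table at the surface the whole profile is submerged: γ' = 19.6 − 9.81 = 9.79 kN/m³, so q = γ'·D_f = 26.923 kPa; the same γ' applies in the ½γBN_γ term.
q_ult = c·N_c + q·N_q + 0.5·γ·B·N_γ
     = 17 × 27.86 + 26.923 × 16.443 + 0.5 × 9.79 × 1.32 × 12.8
     = 473.63 + 442.69 + 82.706 = 999.03 kPa.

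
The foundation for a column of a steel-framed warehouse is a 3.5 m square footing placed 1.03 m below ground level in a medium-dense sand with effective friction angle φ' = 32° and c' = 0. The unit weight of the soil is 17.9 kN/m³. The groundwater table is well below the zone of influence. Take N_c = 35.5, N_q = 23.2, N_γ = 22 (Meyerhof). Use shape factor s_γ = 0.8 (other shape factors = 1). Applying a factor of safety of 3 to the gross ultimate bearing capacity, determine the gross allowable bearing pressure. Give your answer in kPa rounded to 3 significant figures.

q_all ≈ 326 kPa

Overburden at base level: q = 17.9 × 1.03 = 18.437 kPa.
Surcharge term q·N_q = 18.437 × 23.2 = 427.74 kPa; self-weight term 0.5·γ·B·N_γ·s_γ = 0.5 × 17.9 × 3.5 × 22 × 0.8 = 551.32 kPa.
q_ult = 427.74 + 551.32 = 979.06 kPa.
q_all = q_ult / FS = 979.06 / 3 = 326.35 kPa.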